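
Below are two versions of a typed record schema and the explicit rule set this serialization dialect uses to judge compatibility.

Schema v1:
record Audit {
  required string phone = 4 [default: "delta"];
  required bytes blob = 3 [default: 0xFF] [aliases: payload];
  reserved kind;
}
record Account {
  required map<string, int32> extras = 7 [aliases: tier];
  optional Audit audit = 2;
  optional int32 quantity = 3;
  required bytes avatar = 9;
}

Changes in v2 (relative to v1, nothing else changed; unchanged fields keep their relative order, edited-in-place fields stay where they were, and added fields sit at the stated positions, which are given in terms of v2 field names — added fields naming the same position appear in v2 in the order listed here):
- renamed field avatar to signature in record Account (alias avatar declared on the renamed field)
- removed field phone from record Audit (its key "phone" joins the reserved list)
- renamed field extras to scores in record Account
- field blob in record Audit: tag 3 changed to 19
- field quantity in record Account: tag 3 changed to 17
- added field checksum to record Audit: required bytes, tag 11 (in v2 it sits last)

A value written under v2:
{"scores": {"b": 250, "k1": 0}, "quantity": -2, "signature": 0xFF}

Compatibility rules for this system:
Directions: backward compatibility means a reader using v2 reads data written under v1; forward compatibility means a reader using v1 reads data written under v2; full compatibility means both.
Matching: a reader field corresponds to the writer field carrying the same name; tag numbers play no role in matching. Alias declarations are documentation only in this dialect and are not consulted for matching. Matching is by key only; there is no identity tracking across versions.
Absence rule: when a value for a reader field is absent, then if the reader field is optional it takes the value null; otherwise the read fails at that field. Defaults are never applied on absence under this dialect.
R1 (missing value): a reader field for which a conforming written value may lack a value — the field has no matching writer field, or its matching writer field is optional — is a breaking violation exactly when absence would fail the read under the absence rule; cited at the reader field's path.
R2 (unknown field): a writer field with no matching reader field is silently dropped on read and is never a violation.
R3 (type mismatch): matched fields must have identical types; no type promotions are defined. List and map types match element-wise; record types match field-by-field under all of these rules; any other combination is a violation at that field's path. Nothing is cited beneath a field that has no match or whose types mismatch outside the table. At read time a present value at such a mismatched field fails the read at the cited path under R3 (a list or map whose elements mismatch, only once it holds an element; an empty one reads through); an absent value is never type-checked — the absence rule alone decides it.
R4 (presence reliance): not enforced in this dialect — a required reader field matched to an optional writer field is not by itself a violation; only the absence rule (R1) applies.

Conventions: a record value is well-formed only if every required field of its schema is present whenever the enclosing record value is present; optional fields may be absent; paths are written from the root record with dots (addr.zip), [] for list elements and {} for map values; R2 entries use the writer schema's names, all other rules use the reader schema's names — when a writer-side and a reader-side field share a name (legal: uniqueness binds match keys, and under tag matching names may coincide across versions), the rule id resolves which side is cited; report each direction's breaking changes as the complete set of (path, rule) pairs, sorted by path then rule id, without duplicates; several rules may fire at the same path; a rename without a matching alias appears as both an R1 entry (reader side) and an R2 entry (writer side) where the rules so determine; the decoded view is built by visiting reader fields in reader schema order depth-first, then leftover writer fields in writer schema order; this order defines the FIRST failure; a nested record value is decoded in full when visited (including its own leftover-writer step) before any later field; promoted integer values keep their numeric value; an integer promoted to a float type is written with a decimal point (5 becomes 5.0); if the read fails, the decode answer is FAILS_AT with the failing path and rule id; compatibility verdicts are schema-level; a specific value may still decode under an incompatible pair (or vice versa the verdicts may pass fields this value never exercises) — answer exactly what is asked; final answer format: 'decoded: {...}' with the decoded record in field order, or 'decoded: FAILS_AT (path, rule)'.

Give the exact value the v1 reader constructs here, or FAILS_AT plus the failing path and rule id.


each type pair in Account: writer, then reader
decode walk for Account under reader schema v1:
  read fails at extras under R1 (no fill)
  => FAILS_AT (extras, R1)
ruling out the remaining Account differences:
  renamed field avatar to signature in record Account (alias avatar declared on the renamed field) -> changes Account's schema-level verdicts only — the decode of this value is the same
  removed field phone from record Audit (its key "phone" joins the reserved list) -> changes Account's schema-level verdicts only — the decode of this value is the same
  field blob in record Audit: tag 3 changed to 19 -> inert under this dialect — no rule fires on Account and the result does not move
  field quantity in record Account: tag 3 changed to 17 -> inert under this dialect — no rule fires on Account and the result does not move
  added field checksum to record Audit: required bytes, tag 11 (in v2 it sits last) -> changes Account's schema-level verdicts only — the decode of this value is the same

decoded: FAILS_AT (extras, R1)


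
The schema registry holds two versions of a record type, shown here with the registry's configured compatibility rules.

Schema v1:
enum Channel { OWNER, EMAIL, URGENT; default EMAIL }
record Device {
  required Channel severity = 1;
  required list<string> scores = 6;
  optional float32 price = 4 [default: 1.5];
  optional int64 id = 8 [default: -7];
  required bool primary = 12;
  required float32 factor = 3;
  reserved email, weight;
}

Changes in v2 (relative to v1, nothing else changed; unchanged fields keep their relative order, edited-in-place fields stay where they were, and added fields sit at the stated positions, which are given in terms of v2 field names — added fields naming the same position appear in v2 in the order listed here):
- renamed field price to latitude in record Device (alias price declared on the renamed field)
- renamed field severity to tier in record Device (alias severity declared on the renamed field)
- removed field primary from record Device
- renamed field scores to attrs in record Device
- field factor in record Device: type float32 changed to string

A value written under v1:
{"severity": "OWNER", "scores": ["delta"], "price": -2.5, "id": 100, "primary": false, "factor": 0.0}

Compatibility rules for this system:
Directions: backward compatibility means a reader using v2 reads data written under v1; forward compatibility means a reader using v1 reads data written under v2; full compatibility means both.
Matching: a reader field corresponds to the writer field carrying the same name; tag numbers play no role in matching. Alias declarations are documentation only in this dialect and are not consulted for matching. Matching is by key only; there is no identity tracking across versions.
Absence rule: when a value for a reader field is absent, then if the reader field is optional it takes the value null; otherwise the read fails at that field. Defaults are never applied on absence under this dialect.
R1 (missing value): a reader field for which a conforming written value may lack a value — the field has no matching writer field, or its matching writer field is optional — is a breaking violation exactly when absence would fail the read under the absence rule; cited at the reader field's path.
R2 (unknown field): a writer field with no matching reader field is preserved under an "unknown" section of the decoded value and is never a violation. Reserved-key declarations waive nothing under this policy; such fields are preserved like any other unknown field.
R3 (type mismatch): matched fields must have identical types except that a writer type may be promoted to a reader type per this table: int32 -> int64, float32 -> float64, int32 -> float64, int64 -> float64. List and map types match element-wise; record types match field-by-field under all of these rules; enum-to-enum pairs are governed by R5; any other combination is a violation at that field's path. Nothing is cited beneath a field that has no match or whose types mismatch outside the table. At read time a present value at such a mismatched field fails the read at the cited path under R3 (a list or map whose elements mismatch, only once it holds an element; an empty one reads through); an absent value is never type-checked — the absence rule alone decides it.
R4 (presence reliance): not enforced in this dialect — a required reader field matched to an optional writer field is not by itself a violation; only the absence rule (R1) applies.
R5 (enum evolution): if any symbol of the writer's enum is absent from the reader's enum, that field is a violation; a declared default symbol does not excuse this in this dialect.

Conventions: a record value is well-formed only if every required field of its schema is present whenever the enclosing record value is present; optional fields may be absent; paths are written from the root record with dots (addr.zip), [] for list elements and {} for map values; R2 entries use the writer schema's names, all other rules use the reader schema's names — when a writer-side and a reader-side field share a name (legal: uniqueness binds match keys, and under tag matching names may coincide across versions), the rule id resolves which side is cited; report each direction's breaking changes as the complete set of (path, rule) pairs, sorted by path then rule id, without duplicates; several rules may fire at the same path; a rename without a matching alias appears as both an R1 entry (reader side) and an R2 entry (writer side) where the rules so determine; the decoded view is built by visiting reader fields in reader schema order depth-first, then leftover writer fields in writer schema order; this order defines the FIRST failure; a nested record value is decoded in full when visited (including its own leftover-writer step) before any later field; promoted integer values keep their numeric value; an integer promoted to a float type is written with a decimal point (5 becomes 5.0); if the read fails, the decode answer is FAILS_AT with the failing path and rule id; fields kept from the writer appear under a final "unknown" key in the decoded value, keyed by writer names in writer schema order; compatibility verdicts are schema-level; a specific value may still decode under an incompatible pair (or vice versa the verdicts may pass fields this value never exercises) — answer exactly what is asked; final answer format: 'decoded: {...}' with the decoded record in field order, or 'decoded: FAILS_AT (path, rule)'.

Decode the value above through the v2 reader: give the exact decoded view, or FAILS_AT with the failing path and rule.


decoded: FAILS_AT (tier, R1)

each type pair in Device: writer, then reader
decode walk for Device under reader schema v2:
  read fails at tier under R1 (no fill)
  => FAILS_AT (tier, R1)
diffs on Device not affecting the asked answer:
  renamed field price to latitude in record Device (alias price declared on the renamed field) -> no rule fires on it and the decoded Device view is identical with or without it
  removed field primary from record Device -> shifts the Device verdicts, not this decode
  renamed field scores to attrs in record Device -> shifts the Device verdicts, not this decode
  field factor in record Device: type float32 changed to string -> shifts the Device verdicts, not this decode


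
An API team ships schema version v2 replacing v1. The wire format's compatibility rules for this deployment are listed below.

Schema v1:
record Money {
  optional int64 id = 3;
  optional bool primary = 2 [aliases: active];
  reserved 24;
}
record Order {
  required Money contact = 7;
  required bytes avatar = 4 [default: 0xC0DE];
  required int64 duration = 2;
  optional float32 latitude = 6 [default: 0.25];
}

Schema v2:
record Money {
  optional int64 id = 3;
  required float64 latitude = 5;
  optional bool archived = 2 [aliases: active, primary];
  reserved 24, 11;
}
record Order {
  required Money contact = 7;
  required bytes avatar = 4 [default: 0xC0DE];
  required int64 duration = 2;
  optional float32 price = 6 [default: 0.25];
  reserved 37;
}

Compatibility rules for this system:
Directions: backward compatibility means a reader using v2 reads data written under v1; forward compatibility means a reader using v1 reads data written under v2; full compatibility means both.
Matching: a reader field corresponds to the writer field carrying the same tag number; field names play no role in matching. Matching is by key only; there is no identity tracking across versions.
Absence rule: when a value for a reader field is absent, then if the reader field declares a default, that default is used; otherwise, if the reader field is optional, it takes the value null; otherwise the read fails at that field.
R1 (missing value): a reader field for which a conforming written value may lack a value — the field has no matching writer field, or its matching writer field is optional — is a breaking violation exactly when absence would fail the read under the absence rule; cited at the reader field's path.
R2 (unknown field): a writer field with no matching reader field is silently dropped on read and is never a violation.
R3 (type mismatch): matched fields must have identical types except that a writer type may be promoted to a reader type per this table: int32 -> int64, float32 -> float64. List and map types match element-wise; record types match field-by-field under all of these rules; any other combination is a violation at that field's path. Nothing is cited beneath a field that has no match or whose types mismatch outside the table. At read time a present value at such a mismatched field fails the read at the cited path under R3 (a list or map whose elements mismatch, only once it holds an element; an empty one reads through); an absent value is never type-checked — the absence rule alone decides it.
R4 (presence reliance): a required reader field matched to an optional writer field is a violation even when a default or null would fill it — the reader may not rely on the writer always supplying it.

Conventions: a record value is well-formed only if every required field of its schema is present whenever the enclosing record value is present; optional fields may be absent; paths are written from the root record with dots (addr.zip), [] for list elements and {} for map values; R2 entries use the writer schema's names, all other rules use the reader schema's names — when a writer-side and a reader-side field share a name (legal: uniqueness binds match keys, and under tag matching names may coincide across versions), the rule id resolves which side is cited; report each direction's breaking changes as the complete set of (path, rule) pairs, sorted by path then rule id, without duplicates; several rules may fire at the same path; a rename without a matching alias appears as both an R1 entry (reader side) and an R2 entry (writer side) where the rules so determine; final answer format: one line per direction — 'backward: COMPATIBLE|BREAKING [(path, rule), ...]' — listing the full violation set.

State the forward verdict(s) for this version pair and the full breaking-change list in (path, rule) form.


forward: COMPATIBLE []

arrows below run writer -> reader for Order
forward on Order — v1 reading data written by v2:
  writer required, Money -> Money: reader contact maps from writer contact
  writer required, bytes -> bytes: reader avatar maps from writer avatar
  writer required, int64 -> int64: reader duration maps from writer duration
  writer optional, float32 -> float32: reader latitude maps from writer price
  writer optional, int64 -> int64: reader contact.id maps from writer contact.id
  writer optional, bool -> bool: reader contact.primary maps from writer contact.archived
  leftover writer field: contact.latitude
  => no violations; forward on Order: COMPATIBLE
diffs on Order not affecting the asked answer:
  renamed field latitude to price in record Order -> inert for the asked Order verdict: nothing fires
  renamed field primary to archived in record Money (alias primary declared on the renamed field) -> inert for the asked Order verdict: nothing fires
  added field latitude to record Money: required float64, tag 5 (in v2 it sits immediately before archived) -> its effect on Order is confined to the backward direction, not asked


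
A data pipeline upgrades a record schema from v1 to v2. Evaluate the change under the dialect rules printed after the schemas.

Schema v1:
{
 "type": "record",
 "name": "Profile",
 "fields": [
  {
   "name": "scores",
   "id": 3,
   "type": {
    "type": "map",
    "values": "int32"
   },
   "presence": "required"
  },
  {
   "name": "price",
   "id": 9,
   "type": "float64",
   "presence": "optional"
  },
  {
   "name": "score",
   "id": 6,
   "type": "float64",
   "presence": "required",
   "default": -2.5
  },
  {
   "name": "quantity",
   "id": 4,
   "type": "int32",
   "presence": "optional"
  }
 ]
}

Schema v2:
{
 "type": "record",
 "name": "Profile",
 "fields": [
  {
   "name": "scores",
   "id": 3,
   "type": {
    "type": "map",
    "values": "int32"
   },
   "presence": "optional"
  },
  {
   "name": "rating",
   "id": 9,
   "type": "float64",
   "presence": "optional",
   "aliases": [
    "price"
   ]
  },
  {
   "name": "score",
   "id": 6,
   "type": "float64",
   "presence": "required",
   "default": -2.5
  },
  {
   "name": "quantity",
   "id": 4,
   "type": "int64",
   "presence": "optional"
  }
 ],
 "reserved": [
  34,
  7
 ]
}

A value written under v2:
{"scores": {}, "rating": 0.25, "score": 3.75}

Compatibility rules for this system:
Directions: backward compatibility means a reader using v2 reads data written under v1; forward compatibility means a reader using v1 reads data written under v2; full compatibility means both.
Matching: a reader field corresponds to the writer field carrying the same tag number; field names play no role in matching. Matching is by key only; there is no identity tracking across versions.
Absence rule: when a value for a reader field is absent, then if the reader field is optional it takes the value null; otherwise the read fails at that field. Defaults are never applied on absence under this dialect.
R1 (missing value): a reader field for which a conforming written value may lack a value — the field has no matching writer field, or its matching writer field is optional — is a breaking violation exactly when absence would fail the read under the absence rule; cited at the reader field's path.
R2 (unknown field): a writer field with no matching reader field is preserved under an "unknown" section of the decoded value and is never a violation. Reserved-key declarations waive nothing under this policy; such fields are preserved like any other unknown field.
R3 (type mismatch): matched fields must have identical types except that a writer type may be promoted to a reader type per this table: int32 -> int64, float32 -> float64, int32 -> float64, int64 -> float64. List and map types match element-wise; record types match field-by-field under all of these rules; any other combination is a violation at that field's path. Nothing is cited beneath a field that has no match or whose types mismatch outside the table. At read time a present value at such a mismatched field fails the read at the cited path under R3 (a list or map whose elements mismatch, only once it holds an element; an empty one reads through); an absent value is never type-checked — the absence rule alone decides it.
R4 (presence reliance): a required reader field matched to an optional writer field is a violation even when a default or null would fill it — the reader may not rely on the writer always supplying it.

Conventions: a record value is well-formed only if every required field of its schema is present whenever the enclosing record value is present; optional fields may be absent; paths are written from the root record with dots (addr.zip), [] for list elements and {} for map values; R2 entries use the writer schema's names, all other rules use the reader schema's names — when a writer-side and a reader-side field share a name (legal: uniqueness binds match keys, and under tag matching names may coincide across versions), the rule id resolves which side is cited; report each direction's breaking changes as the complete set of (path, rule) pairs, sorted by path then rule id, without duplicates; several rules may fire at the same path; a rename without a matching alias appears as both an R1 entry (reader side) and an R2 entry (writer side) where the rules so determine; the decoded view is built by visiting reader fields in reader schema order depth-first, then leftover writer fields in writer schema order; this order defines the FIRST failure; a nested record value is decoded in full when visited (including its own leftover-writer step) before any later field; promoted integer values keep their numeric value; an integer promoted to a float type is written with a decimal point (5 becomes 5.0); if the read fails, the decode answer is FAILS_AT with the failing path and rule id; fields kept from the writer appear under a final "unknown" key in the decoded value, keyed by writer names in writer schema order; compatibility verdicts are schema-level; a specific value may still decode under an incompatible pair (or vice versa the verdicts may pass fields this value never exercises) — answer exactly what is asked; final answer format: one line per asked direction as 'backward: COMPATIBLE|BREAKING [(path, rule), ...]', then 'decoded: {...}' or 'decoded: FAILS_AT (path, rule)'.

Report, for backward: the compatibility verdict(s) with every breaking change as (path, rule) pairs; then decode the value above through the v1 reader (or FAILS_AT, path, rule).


each type pair in Profile: writer, then reader
backward for Profile (reader v2, writer v1):
  writer required, map<string, int32> -> map<string, int32>: reader scores maps from writer scores
  writer optional, float64 -> float64: reader rating maps from writer price
  writer required, float64 -> float64: reader score maps from writer score
  writer optional, int32 -> int64: reader quantity maps from writer quantity
  => backward: COMPATIBLE
decode walk for Profile under reader schema v1:
  scores := {}
  price := 0.25 (from writer rating)
  score := 3.75
  quantity := null (absent, optional -> null)
  => decoded: {"scores": {}, "price": 0.25, "score": 3.75, "quantity": null}
ruling out the remaining Profile differences:
  field scores in record Profile: required changed to optional -> fires only in the forward direction of Profile, which is not asked here
  field quantity in record Profile: type int32 changed to int64 -> fires only in the forward direction of Profile, which is not asked here
  renamed field price to rating in record Profile (alias price declared on the renamed field) -> no rule fires on it in Profile's dialect; the asked verdict holds

backward: COMPATIBLE []; decoded: {"scores": {}, "price": 0.25, "score": 3.75, "quantity": null}


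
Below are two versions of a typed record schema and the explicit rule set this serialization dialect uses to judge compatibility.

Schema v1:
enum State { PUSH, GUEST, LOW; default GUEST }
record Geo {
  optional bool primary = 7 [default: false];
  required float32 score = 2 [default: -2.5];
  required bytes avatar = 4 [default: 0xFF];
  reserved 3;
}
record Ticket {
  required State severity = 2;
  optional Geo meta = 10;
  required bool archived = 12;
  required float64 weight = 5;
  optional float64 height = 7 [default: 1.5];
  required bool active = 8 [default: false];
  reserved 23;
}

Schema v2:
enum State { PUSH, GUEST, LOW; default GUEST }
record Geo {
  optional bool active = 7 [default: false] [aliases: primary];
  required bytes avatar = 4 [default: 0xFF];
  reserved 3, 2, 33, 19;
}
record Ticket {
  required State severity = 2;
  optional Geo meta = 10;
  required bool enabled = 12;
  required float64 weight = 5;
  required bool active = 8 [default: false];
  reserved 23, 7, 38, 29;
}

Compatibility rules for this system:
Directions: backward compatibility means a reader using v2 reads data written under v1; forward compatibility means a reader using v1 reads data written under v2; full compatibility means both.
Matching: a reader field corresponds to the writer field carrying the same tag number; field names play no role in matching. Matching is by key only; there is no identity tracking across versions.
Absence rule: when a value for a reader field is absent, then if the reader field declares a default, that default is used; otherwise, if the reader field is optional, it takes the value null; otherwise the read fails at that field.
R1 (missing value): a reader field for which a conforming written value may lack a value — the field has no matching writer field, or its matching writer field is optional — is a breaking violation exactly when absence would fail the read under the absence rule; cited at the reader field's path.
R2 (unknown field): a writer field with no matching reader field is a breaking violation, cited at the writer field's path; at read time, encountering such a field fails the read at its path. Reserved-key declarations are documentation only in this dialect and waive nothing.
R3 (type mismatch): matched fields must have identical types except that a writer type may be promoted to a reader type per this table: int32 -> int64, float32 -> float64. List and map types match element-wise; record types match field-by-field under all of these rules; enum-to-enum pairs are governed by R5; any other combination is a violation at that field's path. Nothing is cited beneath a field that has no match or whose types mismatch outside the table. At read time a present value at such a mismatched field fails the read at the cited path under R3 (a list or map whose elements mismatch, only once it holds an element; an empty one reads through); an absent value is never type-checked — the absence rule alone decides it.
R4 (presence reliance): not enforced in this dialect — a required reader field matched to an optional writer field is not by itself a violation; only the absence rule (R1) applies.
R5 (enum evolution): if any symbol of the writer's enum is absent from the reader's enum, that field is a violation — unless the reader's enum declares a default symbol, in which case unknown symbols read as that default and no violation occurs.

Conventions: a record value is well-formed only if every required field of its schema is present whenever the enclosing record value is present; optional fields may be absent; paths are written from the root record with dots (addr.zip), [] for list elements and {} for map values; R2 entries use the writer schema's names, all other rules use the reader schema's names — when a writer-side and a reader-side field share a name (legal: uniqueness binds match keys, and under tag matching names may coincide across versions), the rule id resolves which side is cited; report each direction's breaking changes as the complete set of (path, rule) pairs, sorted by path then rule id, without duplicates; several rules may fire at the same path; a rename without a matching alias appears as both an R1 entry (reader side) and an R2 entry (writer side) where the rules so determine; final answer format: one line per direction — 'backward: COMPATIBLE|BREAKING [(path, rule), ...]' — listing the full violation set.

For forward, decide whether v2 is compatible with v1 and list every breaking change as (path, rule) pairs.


forward: COMPATIBLE []

arrows below run writer -> reader for Ticket
forward pass over Ticket, reader schema v1, writer schema v2:
  State -> State, writer required: severity aligns to severity
  Geo -> Geo, writer optional: meta aligns to meta
  bool -> bool, writer required: archived aligns to enabled
  float64 -> float64, writer required: weight aligns to weight
  no writer field matches reader height
  bool -> bool, writer required: active aligns to active
  bool -> bool, writer optional: meta.primary aligns to meta.active
  no writer field matches reader meta.score
  bytes -> bytes, writer required: meta.avatar aligns to meta.avatar
  => no violations; forward on Ticket: COMPATIBLE
checking off the Ticket differences that do not matter here:
  removed field height from record Ticket (its key 7 joins the reserved list) -> its effect on Ticket is confined to the backward direction, not asked
  removed field score from record Geo (its key 2 joins the reserved list) -> its effect on Ticket is confined to the backward direction, not asked
  renamed field archived to enabled in record Ticket -> no rule fires on it in Ticket's dialect; the asked verdict holds
  renamed field primary to active in record Geo (alias primary declared on the renamed field) -> no rule fires on it in Ticket's dialect; the asked verdict holds


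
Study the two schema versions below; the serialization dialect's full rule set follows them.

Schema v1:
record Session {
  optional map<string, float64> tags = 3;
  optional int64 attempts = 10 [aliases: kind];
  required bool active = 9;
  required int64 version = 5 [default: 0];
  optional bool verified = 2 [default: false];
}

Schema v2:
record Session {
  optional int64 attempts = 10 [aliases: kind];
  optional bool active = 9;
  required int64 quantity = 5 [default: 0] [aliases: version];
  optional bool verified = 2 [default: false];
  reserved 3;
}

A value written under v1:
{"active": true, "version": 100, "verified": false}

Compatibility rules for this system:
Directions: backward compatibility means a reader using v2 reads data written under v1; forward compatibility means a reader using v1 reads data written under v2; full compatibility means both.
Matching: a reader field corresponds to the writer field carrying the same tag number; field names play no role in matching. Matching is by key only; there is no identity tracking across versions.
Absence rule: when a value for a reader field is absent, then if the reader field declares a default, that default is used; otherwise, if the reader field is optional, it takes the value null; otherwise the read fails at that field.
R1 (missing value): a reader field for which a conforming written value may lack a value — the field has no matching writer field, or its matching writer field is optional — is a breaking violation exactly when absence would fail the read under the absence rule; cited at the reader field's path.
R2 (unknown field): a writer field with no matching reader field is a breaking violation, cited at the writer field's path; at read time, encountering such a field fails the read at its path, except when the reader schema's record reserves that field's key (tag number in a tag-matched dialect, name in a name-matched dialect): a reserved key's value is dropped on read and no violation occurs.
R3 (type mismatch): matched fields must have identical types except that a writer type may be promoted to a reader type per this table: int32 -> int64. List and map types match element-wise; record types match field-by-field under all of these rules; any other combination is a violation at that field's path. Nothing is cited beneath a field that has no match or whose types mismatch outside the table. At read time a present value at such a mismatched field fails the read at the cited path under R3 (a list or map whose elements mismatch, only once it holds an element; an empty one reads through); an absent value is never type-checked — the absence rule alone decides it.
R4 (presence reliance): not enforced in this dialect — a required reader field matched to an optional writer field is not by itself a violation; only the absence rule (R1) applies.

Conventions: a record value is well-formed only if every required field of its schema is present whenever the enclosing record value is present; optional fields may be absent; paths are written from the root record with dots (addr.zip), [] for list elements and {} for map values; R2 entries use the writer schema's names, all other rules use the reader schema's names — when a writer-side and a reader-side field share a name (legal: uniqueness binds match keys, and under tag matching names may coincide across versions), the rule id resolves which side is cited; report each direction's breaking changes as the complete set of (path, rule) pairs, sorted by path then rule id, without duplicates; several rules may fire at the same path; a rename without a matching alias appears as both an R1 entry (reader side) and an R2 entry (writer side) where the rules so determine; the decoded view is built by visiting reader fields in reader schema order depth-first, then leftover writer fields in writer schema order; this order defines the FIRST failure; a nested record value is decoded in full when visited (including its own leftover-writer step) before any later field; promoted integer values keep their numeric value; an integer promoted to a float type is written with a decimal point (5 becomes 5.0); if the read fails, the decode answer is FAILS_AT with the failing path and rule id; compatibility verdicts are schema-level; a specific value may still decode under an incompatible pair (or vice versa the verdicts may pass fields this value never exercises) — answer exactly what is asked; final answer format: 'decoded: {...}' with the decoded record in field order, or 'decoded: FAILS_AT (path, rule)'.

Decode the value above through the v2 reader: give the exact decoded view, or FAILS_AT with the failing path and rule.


decoded: {"attempts": null, "active": true, "quantity": 100, "verified": false}

in Session below, arrows point writer -> reader
decoding the Session value with the v2 reader:
  attempts := null (missing; optional => null)
  active := true
  quantity := 100 (from writer version)
  verified := false
  => decoded: {"attempts": null, "active": true, "quantity": 100, "verified": false}
diffs on Session not affecting the asked answer:
  field active in record Session: required changed to optional -> a verdict-level change on Session — the shown value reads the same


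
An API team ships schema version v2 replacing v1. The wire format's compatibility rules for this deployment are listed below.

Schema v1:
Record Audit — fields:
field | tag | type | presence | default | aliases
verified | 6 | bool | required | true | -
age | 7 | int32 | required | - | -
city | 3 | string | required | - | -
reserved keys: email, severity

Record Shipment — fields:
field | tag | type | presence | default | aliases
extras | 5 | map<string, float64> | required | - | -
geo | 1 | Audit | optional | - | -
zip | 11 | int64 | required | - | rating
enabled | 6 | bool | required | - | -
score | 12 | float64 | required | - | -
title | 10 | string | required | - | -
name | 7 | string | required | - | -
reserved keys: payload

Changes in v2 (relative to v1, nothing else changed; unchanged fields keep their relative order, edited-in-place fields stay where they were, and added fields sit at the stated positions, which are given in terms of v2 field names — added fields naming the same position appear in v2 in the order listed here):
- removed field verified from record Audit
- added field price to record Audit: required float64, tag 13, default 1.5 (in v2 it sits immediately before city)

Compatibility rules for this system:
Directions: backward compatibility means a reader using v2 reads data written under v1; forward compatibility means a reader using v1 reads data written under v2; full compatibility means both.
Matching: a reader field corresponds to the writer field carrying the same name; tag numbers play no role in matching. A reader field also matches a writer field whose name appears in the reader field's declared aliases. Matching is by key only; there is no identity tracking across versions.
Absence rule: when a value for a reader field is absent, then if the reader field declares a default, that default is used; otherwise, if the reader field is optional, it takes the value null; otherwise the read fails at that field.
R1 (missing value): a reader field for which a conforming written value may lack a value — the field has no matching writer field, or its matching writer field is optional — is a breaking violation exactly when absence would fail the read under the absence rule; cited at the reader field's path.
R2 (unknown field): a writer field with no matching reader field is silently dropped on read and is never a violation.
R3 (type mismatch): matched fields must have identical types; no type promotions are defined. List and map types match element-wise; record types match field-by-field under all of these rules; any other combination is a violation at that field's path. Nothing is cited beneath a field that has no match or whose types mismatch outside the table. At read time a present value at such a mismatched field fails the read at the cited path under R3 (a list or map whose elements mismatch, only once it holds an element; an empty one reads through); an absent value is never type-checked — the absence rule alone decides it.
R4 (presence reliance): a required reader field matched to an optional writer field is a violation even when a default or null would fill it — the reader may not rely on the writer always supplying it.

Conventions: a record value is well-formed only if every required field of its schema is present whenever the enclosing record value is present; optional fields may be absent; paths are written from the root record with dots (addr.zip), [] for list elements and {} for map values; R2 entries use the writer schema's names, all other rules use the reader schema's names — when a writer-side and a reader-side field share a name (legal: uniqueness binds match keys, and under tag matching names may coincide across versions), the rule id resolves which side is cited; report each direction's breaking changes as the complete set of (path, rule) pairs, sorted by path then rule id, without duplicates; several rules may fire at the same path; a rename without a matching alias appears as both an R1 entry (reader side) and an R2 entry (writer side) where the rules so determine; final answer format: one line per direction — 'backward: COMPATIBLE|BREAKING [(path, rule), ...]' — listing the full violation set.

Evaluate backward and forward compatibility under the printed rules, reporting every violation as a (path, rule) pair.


each type pair in Shipment: writer, then reader
backward pass over Shipment, reader schema v2, writer schema v1:
  extras <- extras (map<string, float64> -> map<string, float64>, writer required)
  geo <- geo (Audit -> Audit, writer optional)
  zip <- zip (int64 -> int64, writer required)
  enabled <- enabled (bool -> bool, writer required)
  score <- score (float64 -> float64, writer required)
  title <- title (string -> string, writer required)
  name <- name (string -> string, writer required)
  geo.age <- geo.age (int32 -> int32, writer required)
  no writer field matches reader geo.price
  geo.city <- geo.city (string -> string, writer required)
  leftover writer field: geo.verified
  => backward: COMPATIBLE
forward pass over Shipment, reader schema v1, writer schema v2:
  extras <- extras (map<string, float64> -> map<string, float64>, writer required)
  geo <- geo (Audit -> Audit, writer optional)
  zip <- zip (int64 -> int64, writer required)
  enabled <- enabled (bool -> bool, writer required)
  score <- score (float64 -> float64, writer required)
  title <- title (string -> string, writer required)
  name <- name (string -> string, writer required)
  no writer field matches reader geo.verified
  geo.age <- geo.age (int32 -> int32, writer required)
  geo.city <- geo.city (string -> string, writer required)
  leftover writer field: geo.price
  => forward: COMPATIBLE

backward: COMPATIBLE []; forward: COMPATIBLE []
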